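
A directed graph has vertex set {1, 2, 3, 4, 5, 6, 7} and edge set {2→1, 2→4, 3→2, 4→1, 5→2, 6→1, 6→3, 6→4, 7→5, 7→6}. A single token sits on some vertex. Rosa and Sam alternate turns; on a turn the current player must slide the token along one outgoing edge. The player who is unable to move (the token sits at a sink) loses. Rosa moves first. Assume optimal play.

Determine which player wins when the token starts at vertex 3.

Classify positions by backward induction: terminal positions (no move available) are L. From any other position, the mover wins iff some move reaches an L.
Every edge goes from a vertex to one that appears earlier in the order 1, 4, 2, 3, 6, 5, 7, so processing vertices in that order labels each vertex after all of its successors.
1: no outgoing edge → L
4: can move to 1, which is L ⇒ W
2: can move to 1, which is L ⇒ W
3: the only move is to 2(W), a W ⇒ L
6: can move to 3, which is L ⇒ W
5: the only move is to 2(W), a W ⇒ L
7: can move to 5, which is L ⇒ W
The starting position 3 is L: whatever Rosa does, the opponent receives a W position.

Sam wins.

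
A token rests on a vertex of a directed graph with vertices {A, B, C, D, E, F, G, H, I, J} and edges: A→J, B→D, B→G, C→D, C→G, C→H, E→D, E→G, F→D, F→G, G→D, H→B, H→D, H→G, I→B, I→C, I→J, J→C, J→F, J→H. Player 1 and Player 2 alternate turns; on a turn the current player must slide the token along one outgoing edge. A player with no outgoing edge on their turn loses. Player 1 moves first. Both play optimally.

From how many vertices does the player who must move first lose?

Compute win/loss labels from the base case upward. A position with no move is L. Any other position is W if it can reach an L in one move, else L.
Every edge goes from a vertex to one that appears earlier in the order D, G, B, H, F, C, E, J, A, I, so processing vertices in that order labels each vertex after all of its successors.
D: no outgoing edge → L
G: →D(L), so W
B: →D(L), so W
H: →D(L), so W
F: →D(L), so W
C: →D(L), so W
E: →D(L), so W
J: →C(W), F(W), H(W) — all W, so L
A: →J(L), so W
I: →J(L), so W
The L vertices are D, J; that is 2 in all.

2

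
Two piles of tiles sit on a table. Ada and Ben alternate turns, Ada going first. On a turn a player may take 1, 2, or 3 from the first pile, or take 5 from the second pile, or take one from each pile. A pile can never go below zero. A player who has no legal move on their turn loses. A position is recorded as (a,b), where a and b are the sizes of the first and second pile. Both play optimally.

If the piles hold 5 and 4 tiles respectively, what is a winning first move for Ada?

Move to (4,4).

Use the standard recursion: the mover loses at a terminal position; elsewhere, the mover wins exactly when some move hands the opponent an L position.
No move ever increases a pile, so every position that can arise here has a ≤ 5 and b ≤ 4; it is enough to label the cells with 0 ≤ a ≤ 5 and 0 ≤ b ≤ 4.
Every move lowers a or b (never raises either), so fill the grid row by row in increasing a, and left to right within a row: each cell's successors are then already labelled.
      b=0  b=1  b=2  b=3  b=4
a=0:    L    L    L    L    L
a=1:    W    W    W    W    W
a=2:    W    W    W    W    W
a=3:    W    W    W    W    W
a=4:    L    L    L    L    L
a=5:    W    W    W    W    W
Cells with no legal move (terminal, hence L): (0,0), (0,1), (0,2), (0,3), (0,4).
The remaining L cells, each justified by listing all of its moves:
(4,0): L (options (3,0)(W), (2,0)(W), (1,0)(W) are all W)
(4,1): L (options (3,1)(W), (2,1)(W), (1,1)(W), (3,0)(W) are all W)
(4,2): L (options (3,2)(W), (2,2)(W), (1,2)(W), (3,1)(W) are all W)
(4,3): L (options (3,3)(W), (2,3)(W), (1,3)(W), (3,2)(W) are all W)
(4,4): L (options (3,4)(W), (2,4)(W), (1,4)(W), (3,3)(W) are all W)
Every other cell has at least one move into one of the L cells above, so it is W.
From (5,4), the L positions reachable in one move are: (4,4), (4,3). Any move reaching one of these is winning.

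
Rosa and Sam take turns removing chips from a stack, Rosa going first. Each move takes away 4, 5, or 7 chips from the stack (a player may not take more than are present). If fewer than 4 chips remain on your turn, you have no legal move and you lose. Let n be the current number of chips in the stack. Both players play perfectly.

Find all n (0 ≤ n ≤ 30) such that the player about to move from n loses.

0, 1, 2, 3, 11, 12, 13, 14, 22, 23, 24, 25

Use the standard recursion: the mover loses at a terminal position; elsewhere, the mover wins exactly when some move hands the opponent an L position.
n=0: no move → L
n=1: no move → L
n=2: no move → L
n=3: no move → L
n=4: →0(L), so W
n=5: →1(L), so W
n=6: →2(L), so W
n=7: →3(L), so W
n=8: →3(L), so W
n=9: →2(L), so W
n=10: →3(L), so W
n=11: →7(W), 6(W), 4(W) — all W, so L
n=12: →8(W), 7(W), 5(W) — all W, so L
n=13: →9(W), 8(W), 6(W) — all W, so L
n=14: →10(W), 9(W), 7(W) — all W, so L
n=15: →11(L), so W
n=16: →12(L), so W
n=17: →13(L), so W
n=18: →14(L), so W
n=19: →14(L), so W
n=20: →13(L), so W
n=21: →14(L), so W
n=22: →18(W), 17(W), 15(W) — all W, so L
n=23: →19(W), 18(W), 16(W) — all W, so L
n=24: →20(W), 19(W), 17(W) — all W, so L
n=25: →21(W), 20(W), 18(W) — all W, so L
n=26: →22(L), so W
n=27: →23(L), so W
n=28: →24(L), so W
n=29: →25(L), so W
n=30: →25(L), so W
The losing starting values of n are exactly the entries labelled L in this table (12 of them).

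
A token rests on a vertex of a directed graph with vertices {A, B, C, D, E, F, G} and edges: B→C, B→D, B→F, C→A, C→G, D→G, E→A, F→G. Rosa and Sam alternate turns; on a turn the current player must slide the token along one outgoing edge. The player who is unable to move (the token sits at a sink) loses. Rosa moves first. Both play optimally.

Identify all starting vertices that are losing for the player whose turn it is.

Classify positions by backward induction: terminal positions (no move available) are L. From any other position, the mover wins iff some move reaches an L.
Every edge goes from a vertex to one that appears earlier in the order A, G, E, C, F, D, B, so processing vertices in that order labels each vertex after all of its successors.
A: no outgoing edge → L
G: no outgoing edge → L
E: →A(L), so W
C: →G(L), so W
F: →G(L), so W
D: →G(L), so W
B: →D(W), F(W), C(W) — all W, so L
Reading off the rows marked L gives the requested list; there are 3 such vertices.

A, B, G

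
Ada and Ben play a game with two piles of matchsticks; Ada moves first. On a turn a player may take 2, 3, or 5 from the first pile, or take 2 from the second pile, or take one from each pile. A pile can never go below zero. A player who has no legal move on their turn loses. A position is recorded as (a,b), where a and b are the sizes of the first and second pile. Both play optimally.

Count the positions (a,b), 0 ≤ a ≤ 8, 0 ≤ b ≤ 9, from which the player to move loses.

28

Build the W/L table. Terminal = L. A non-terminal position is W if it has a move to some L; otherwise it is L.
Every move lowers a or b (never raises either), so fill the grid row by row in increasing a, and left to right within a row: each cell's successors are then already labelled.
      b=0  b=1  b=2  b=3  b=4  b=5  b=6  b=7  b=8  b=9
a=0:    L    L    W    W    L    L    W    W    L    L
a=1:    L    W    W    L    L    W    W    L    L    W
a=2:    W    W    L    L    W    W    L    L    W    W
a=3:    W    W    L    W    W    W    L    W    W    W
a=4:    W    L    W    W    W    L    W    W    W    L
a=5:    W    W    W    W    W    W    W    W    W    W
a=6:    W    W    W    W    W    W    W    W    W    W
a=7:    L    W    W    W    L    W    W    W    L    W
a=8:    L    W    W    L    L    W    W    L    L    W
Cells with no legal move (terminal, hence L): (0,0), (0,1), (1,0).
The remaining L cells, each justified by listing all of its moves:
(0,4): only reaches (0,2)(W), which is W → L
(0,5): only reaches (0,3)(W), which is W → L
(0,8): only reaches (0,6)(W), which is W → L
(0,9): only reaches (0,7)(W), which is W → L
(1,3): only reaches (1,1)(W), (0,2)(W), all W → L
(1,4): only reaches (1,2)(W), (0,3)(W), all W → L
(1,7): only reaches (1,5)(W), (0,6)(W), all W → L
(1,8): only reaches (1,6)(W), (0,7)(W), all W → L
(2,2): only reaches (0,2)(W), (2,0)(W), (1,1)(W), all W → L
(2,3): only reaches (0,3)(W), (2,1)(W), (1,2)(W), all W → L
(2,6): only reaches (0,6)(W), (2,4)(W), (1,5)(W), all W → L
(2,7): only reaches (0,7)(W), (2,5)(W), (1,6)(W), all W → L
(3,2): only reaches (1,2)(W), (0,2)(W), (3,0)(W), (2,1)(W), all W → L
(3,6): only reaches (1,6)(W), (0,6)(W), (3,4)(W), (2,5)(W), all W → L
(4,1): only reaches (2,1)(W), (1,1)(W), (3,0)(W), all W → L
(4,5): only reaches (2,5)(W), (1,5)(W), (4,3)(W), (3,4)(W), all W → L
(4,9): only reaches (2,9)(W), (1,9)(W), (4,7)(W), (3,8)(W), all W → L
(7,0): only reaches (5,0)(W), (4,0)(W), (2,0)(W), all W → L
(7,4): only reaches (5,4)(W), (4,4)(W), (2,4)(W), (7,2)(W), (6,3)(W), all W → L
(7,8): only reaches (5,8)(W), (4,8)(W), (2,8)(W), (7,6)(W), (6,7)(W), all W → L
(8,0): only reaches (6,0)(W), (5,0)(W), (3,0)(W), all W → L
(8,3): only reaches (6,3)(W), (5,3)(W), (3,3)(W), (8,1)(W), (7,2)(W), all W → L
(8,4): only reaches (6,4)(W), (5,4)(W), (3,4)(W), (8,2)(W), (7,3)(W), all W → L
(8,7): only reaches (6,7)(W), (5,7)(W), (3,7)(W), (8,5)(W), (7,6)(W), all W → L
(8,8): only reaches (6,8)(W), (5,8)(W), (3,8)(W), (8,6)(W), (7,7)(W), all W → L
Every other cell has at least one move into one of the L cells above, so it is W.
L cells per row: a=0: 6, a=1: 5, a=2: 4, a=3: 2, a=4: 3, a=5: 0, a=6: 0, a=7: 3, a=8: 5; total 28.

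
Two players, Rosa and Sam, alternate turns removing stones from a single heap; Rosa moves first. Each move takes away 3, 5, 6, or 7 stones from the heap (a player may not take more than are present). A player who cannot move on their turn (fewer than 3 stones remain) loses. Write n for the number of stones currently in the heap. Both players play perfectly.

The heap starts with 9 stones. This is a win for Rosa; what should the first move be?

Remove 7, leaving 2.

Work bottom-up. With no move the player to move loses. Otherwise the position is W if at least one move leads to an L position for the opponent, and L if every move leads to a W.
n=0: no move → L
n=1: no move → L
n=2: no move → L
n=3: can move to 0, which is L ⇒ W
n=4: can move to 1, which is L ⇒ W
n=5: can move to 2, which is L ⇒ W
n=6: can move to 1, which is L ⇒ W
n=7: can move to 2, which is L ⇒ W
n=8: can move to 2, which is L ⇒ W
n=9: can move to 2, which is L ⇒ W
From 9, the L positions reachable in one move are: 2.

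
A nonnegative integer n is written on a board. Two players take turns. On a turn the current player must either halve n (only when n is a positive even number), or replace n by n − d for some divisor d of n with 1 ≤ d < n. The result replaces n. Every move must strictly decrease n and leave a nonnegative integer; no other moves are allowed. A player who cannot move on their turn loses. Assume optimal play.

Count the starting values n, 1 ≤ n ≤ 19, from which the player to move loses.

10

Positions with no move are L. A position that does have a move is losing for the player to move precisely when every available move leads to a winning position for the opponent. Fill in the labels:
n=0: no move → L
n=1: no move → L
n=2: W (go to 1, an L position)
n=3: L (sole option 2(W) is W)
n=4: W (go to 3, an L position)
n=5: L (sole option 4(W) is W)
n=6: W (go to 3, an L position)
n=7: L (sole option 6(W) is W)
n=8: W (go to 7, an L position)
n=9: L (options 6(W), 8(W) are all W)
n=10: W (go to 5, an L position)
n=11: L (sole option 10(W) is W)
n=12: W (go to 9, an L position)
n=13: L (sole option 12(W) is W)
n=14: W (go to 7, an L position)
n=15: L (options 10(W), 12(W), 14(W) are all W)
n=16: W (go to 15, an L position)
n=17: L (sole option 16(W) is W)
n=18: W (go to 9, an L position)
n=19: L (sole option 18(W) is W)
L entries with 1 ≤ n ≤ 19 (n=0 is outside the asked range and is not counted): n = 1, 3, 5, 7, 9, 11, 13, 15, 17, 19; that makes 10.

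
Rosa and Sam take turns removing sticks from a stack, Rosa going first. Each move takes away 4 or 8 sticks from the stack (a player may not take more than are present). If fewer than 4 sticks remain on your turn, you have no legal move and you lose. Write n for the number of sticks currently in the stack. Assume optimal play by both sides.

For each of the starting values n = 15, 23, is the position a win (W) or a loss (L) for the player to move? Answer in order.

Label each position W (a win for the player to move) or L (a loss). A position with no legal move is L; any other position is W exactly when some move reaches an L, and L when every move reaches a W.
n=0: no move → L
n=1: no move → L
n=2: no move → L
n=3: no move → L
n=4: →0(L), so W
n=5: →1(L), so W
n=6: →2(L), so W
n=7: →3(L), so W
n=8: →0(L), so W
n=9: →1(L), so W
n=10: →2(L), so W
n=11: →3(L), so W
n=12: →8(W), 4(W) — all W, so L
n=13: →9(W), 5(W) — all W, so L
n=14: →10(W), 6(W) — all W, so L
n=15: →11(W), 7(W) — all W, so L
n=16: →12(L), so W
n=17: →13(L), so W
n=18: →14(L), so W
n=19: →15(L), so W
n=20: →12(L), so W
n=21: →13(L), so W
n=22: →14(L), so W
n=23: →15(L), so W

15: L, 23: W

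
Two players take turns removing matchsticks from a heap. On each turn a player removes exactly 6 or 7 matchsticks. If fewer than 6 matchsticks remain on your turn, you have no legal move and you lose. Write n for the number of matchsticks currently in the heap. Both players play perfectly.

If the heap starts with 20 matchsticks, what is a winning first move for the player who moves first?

Remove 6, leaving 14.

Positions with no move are L. A position that does have a move is losing for the player to move precisely when every available move leads to a winning position for the opponent. Fill in the labels:
n=0: no move → L
n=1: no move → L
n=2: no move → L
n=3: no move → L
n=4: no move → L
n=5: no move → L
n=6: can move to 0, which is L ⇒ W
n=7: can move to 1, which is L ⇒ W
n=8: can move to 2, which is L ⇒ W
n=9: can move to 3, which is L ⇒ W
n=10: can move to 4, which is L ⇒ W
n=11: can move to 5, which is L ⇒ W
n=12: can move to 5, which is L ⇒ W
n=13: moves to 7(W), 6(W); every one is W ⇒ L
n=14: moves to 8(W), 7(W); every one is W ⇒ L
n=15: moves to 9(W), 8(W); every one is W ⇒ L
n=16: moves to 10(W), 9(W); every one is W ⇒ L
n=17: moves to 11(W), 10(W); every one is W ⇒ L
n=18: moves to 12(W), 11(W); every one is W ⇒ L
n=19: can move to 13, which is L ⇒ W
n=20: can move to 14, which is L ⇒ W
From 20, the L positions reachable in one move are: 14, 13. Any move reaching one of these is winning.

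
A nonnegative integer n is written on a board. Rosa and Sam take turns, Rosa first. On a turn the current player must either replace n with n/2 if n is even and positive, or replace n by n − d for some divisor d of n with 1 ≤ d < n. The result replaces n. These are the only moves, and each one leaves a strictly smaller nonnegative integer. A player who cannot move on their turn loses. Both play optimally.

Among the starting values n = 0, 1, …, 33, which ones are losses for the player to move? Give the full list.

0, 1, 3, 5, 7, 9, 11, 13, 15, 17, 19, 21, 23, 25, 27, 29, 31, 33

Build the W/L table. Terminal = L. A non-terminal position is W if it has a move to some L; otherwise it is L.
n=0: no move → L
n=1: no move → L
n=2: →1(L), so W
n=3: →2(W) only, which is W, so L
n=4: →3(L), so W
n=5: →4(W) only, which is W, so L
n=6: →3(L), so W
n=7: →6(W) only, which is W, so L
n=8: →7(L), so W
n=9: →6(W), 8(W) — all W, so L
n=10: →5(L), so W
n=11: →10(W) only, which is W, so L
n=12: →9(L), so W
n=13: →12(W) only, which is W, so L
n=14: →7(L), so W
n=15: →10(W), 12(W), 14(W) — all W, so L
n=16: →15(L), so W
n=17: →16(W) only, which is W, so L
n=18: →9(L), so W
n=19: →18(W) only, which is W, so L
n=20: →15(L), so W
n=21: →14(W), 18(W), 20(W) — all W, so L
n=22: →11(L), so W
n=23: →22(W) only, which is W, so L
n=24: →21(L), so W
n=25: →20(W), 24(W) — all W, so L
n=26: →13(L), so W
n=27: →18(W), 24(W), 26(W) — all W, so L
n=28: →21(L), so W
n=29: →28(W) only, which is W, so L
n=30: →15(L), so W
n=31: →30(W) only, which is W, so L
n=32: →31(L), so W
n=33: →22(W), 30(W), 32(W) — all W, so L
The losing starting values of n are exactly the entries labelled L in this table (18 of them).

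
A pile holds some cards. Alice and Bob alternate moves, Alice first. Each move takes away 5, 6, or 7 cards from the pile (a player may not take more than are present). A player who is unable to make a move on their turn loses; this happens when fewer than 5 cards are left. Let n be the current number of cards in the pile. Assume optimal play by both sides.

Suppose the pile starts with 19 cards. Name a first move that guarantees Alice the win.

Remove 5, leaving 14.

Compute win/loss labels from the base case upward. A position with no move is L. Any other position is W if it can reach an L in one move, else L.
n=0: no move → L
n=1: no move → L
n=2: no move → L
n=3: no move → L
n=4: no move → L
n=5: →0(L), so W
n=6: →1(L), so W
n=7: →2(L), so W
n=8: →3(L), so W
n=9: →4(L), so W
n=10: →4(L), so W
n=11: →4(L), so W
n=12: →7(W), 6(W), 5(W) — all W, so L
n=13: →8(W), 7(W), 6(W) — all W, so L
n=14: →9(W), 8(W), 7(W) — all W, so L
n=15: →10(W), 9(W), 8(W) — all W, so L
n=16: →11(W), 10(W), 9(W) — all W, so L
n=17: →12(L), so W
n=18: →13(L), so W
n=19: →14(L), so W
From 19, the L positions reachable in one move are: 14, 13, 12. Any move reaching one of these is winning.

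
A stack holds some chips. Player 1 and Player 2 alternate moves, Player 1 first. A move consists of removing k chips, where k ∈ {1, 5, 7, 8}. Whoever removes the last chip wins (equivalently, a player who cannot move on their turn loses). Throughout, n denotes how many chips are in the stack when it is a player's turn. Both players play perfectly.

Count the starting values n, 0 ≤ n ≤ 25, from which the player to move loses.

8

Use the standard recursion: the mover loses at a terminal position; elsewhere, the mover wins exactly when some move hands the opponent an L position.
n=0: no move → L
n=1: W (go to 0, an L position)
n=2: L (sole option 1(W) is W)
n=3: W (go to 2, an L position)
n=4: L (sole option 3(W) is W)
n=5: W (go to 4, an L position)
n=6: L (options 5(W), 1(W) are all W)
n=7: W (go to 6, an L position)
n=8: W (go to 0, an L position)
n=9: W (go to 4, an L position)
n=10: W (go to 2, an L position)
n=11: W (go to 6, an L position)
n=12: W (go to 4, an L position)
n=13: W (go to 6, an L position)
n=14: W (go to 6, an L position)
n=15: L (options 14(W), 10(W), 8(W), 7(W) are all W)
n=16: W (go to 15, an L position)
n=17: L (options 16(W), 12(W), 10(W), 9(W) are all W)
n=18: W (go to 17, an L position)
n=19: L (options 18(W), 14(W), 12(W), 11(W) are all W)
n=20: W (go to 19, an L position)
n=21: L (options 20(W), 16(W), 14(W), 13(W) are all W)
n=22: W (go to 21, an L position)
n=23: W (go to 15, an L position)
n=24: W (go to 19, an L position)
n=25: W (go to 17, an L position)
L entries with 0 ≤ n ≤ 25: n = 0, 2, 4, 6, 15, 17, 19, 21; that makes 8.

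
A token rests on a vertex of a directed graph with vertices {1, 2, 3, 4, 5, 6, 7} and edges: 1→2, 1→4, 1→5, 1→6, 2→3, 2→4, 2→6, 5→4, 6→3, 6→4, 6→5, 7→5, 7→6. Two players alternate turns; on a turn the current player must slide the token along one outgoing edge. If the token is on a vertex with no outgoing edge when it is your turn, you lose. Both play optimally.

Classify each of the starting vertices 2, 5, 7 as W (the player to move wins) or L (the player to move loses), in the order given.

Use the standard recursion: the mover loses at a terminal position; elsewhere, the mover wins exactly when some move hands the opponent an L position.
Every edge goes from a vertex to one that appears earlier in the order 3, 4, 5, 6, 2, 1, 7, so processing vertices in that order labels each vertex after all of its successors.
3: no outgoing edge → L
4: no outgoing edge → L
5: →4(L), so W
6: →4(L), so W
2: →4(L), so W
1: →4(L), so W
7: →6(W), 5(W) — all W, so L

2: W, 5: W, 7: L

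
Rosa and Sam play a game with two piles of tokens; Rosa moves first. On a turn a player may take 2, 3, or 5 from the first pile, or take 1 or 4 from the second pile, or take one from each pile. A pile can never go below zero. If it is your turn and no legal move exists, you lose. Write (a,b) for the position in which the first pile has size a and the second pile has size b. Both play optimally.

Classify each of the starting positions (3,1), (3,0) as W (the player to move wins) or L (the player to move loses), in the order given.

(3,1): L, (3,0): W

Build the W/L table. Terminal = L. A non-terminal position is W if it has a move to some L; otherwise it is L.
No move ever increases a pile, so every position that can arise here has a ≤ 3 and b ≤ 1; it is enough to label the cells with 0 ≤ a ≤ 3 and 0 ≤ b ≤ 1.
Every move lowers a or b (never raises either), so fill the grid row by row in increasing a, and left to right within a row: each cell's successors are then already labelled.
      b=0  b=1
a=0:    L    W
a=1:    L    W
a=2:    W    W
a=3:    W    L
Cells with no legal move (terminal, hence L): (0,0), (1,0).
The remaining L cells, each justified by listing all of its moves:
(3,1): moves to (1,1)(W), (0,1)(W), (3,0)(W), (2,0)(W); every one is W ⇒ L
Every other cell has at least one move into one of the L cells above, so it is W.
(3,1): one of the L cells justified above, so L
(3,0): the move to (1,0) reaches an L cell, so W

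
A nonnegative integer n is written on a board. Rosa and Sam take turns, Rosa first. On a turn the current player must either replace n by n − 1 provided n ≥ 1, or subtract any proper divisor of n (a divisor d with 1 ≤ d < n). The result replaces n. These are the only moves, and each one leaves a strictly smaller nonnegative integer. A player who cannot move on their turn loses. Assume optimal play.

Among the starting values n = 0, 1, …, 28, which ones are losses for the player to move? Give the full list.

0, 2, 5, 7, 9, 11, 13, 15, 17, 19, 21, 23, 25, 27

Use the standard recursion: the mover loses at a terminal position; elsewhere, the mover wins exactly when some move hands the opponent an L position.
n=0: no move → L
n=1: can move to 0, which is L ⇒ W
n=2: the only move is to 1(W), a W ⇒ L
n=3: can move to 2, which is L ⇒ W
n=4: can move to 2, which is L ⇒ W
n=5: the only move is to 4(W), a W ⇒ L
n=6: can move to 5, which is L ⇒ W
n=7: the only move is to 6(W), a W ⇒ L
n=8: can move to 7, which is L ⇒ W
n=9: moves to 6(W), 8(W); every one is W ⇒ L
n=10: can move to 5, which is L ⇒ W
n=11: the only move is to 10(W), a W ⇒ L
n=12: can move to 9, which is L ⇒ W
n=13: the only move is to 12(W), a W ⇒ L
n=14: can move to 7, which is L ⇒ W
n=15: moves to 10(W), 12(W), 14(W); every one is W ⇒ L
n=16: can move to 15, which is L ⇒ W
n=17: the only move is to 16(W), a W ⇒ L
n=18: can move to 9, which is L ⇒ W
n=19: the only move is to 18(W), a W ⇒ L
n=20: can move to 15, which is L ⇒ W
n=21: moves to 14(W), 18(W), 20(W); every one is W ⇒ L
n=22: can move to 11, which is L ⇒ W
n=23: the only move is to 22(W), a W ⇒ L
n=24: can move to 21, which is L ⇒ W
n=25: moves to 20(W), 24(W); every one is W ⇒ L
n=26: can move to 13, which is L ⇒ W
n=27: moves to 18(W), 24(W), 26(W); every one is W ⇒ L
n=28: can move to 21, which is L ⇒ W
Reading off the rows marked L gives the requested list; there are 14 such values of n.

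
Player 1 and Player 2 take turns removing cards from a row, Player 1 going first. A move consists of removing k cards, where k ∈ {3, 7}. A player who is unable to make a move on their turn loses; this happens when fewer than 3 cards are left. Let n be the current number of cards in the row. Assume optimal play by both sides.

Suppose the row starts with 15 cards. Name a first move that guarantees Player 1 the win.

Remove 3, leaving 12.

Compute win/loss labels from the base case upward. A position with no move is L. Any other position is W if it can reach an L in one move, else L.
n=0: no move → L
n=1: no move → L
n=2: no move → L
n=3: can move to 0, which is L ⇒ W
n=4: can move to 1, which is L ⇒ W
n=5: can move to 2, which is L ⇒ W
n=6: the only move is to 3(W), a W ⇒ L
n=7: can move to 0, which is L ⇒ W
n=8: can move to 1, which is L ⇒ W
n=9: can move to 6, which is L ⇒ W
n=10: moves to 7(W), 3(W); every one is W ⇒ L
n=11: moves to 8(W), 4(W); every one is W ⇒ L
n=12: moves to 9(W), 5(W); every one is W ⇒ L
n=13: can move to 10, which is L ⇒ W
n=14: can move to 11, which is L ⇒ W
n=15: can move to 12, which is L ⇒ W
From 15, the L positions reachable in one move are: 12.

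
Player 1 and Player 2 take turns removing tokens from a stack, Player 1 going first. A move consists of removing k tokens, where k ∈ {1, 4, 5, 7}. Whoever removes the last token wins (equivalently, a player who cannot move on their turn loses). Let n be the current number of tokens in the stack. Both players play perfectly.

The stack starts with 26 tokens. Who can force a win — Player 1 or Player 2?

Player 2 wins.

Use the standard recursion: the mover loses at a terminal position; elsewhere, the mover wins exactly when some move hands the opponent an L position.
n=0: no move → L
n=1: reaches L-position 0 → W
n=2: only reaches 1(W), which is W → L
n=3: reaches L-position 2 → W
n=4: reaches L-position 0 → W
n=5: reaches L-position 0 → W
n=6: reaches L-position 2 → W
n=7: reaches L-position 2 → W
n=8: only reaches 7(W), 4(W), 3(W), 1(W), all W → L
n=9: reaches L-position 8 → W
n=10: only reaches 9(W), 6(W), 5(W), 3(W), all W → L
n=11: reaches L-position 10 → W
n=12: reaches L-position 8 → W
n=13: reaches L-position 8 → W
n=14: reaches L-position 10 → W
n=15: reaches L-position 10 → W
n=16: only reaches 15(W), 12(W), 11(W), 9(W), all W → L
n=17: reaches L-position 16 → W
n=18: only reaches 17(W), 14(W), 13(W), 11(W), all W → L
n=19: reaches L-position 18 → W
n=20: reaches L-position 16 → W
n=21: reaches L-position 16 → W
n=22: reaches L-position 18 → W
n=23: reaches L-position 18 → W
n=24: only reaches 23(W), 20(W), 19(W), 17(W), all W → L
n=25: reaches L-position 24 → W
n=26: only reaches 25(W), 22(W), 21(W), 19(W), all W → L
Every move from 26 reaches a W position, so the mover loses.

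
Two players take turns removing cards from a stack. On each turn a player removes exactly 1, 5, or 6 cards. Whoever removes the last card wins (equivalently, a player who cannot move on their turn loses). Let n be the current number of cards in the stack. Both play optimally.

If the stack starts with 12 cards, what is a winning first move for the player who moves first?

Classify positions by backward induction: terminal positions (no move available) are L. From any other position, the mover wins iff some move reaches an L.
n=0: no move → L
n=1: can move to 0, which is L ⇒ W
n=2: the only move is to 1(W), a W ⇒ L
n=3: can move to 2, which is L ⇒ W
n=4: the only move is to 3(W), a W ⇒ L
n=5: can move to 4, which is L ⇒ W
n=6: can move to 0, which is L ⇒ W
n=7: can move to 2, which is L ⇒ W
n=8: can move to 2, which is L ⇒ W
n=9: can move to 4, which is L ⇒ W
n=10: can move to 4, which is L ⇒ W
n=11: moves to 10(W), 6(W), 5(W); every one is W ⇒ L
n=12: can move to 11, which is L ⇒ W
From 12, the L positions reachable in one move are: 11.

Remove 1, leaving 11.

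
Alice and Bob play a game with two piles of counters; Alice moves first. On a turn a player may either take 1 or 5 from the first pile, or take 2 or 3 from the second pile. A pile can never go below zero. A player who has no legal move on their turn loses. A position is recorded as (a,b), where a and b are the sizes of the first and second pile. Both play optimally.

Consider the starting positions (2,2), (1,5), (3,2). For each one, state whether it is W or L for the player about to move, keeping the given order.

(2,2): W, (1,5): W, (3,2): L

Work bottom-up. With no move the player to move loses. Otherwise the position is W if at least one move leads to an L position for the opponent, and L if every move leads to a W.
No move ever increases a pile, so every position that can arise here has a ≤ 3 and b ≤ 5; it is enough to label the cells with 0 ≤ a ≤ 3 and 0 ≤ b ≤ 5.
Every move lowers a or b (never raises either), so fill the grid row by row in increasing a, and left to right within a row: each cell's successors are then already labelled.
      b=0  b=1  b=2  b=3  b=4  b=5
a=0:    L    L    W    W    W    L
a=1:    W    W    L    L    W    W
a=2:    L    L    W    W    W    L
a=3:    W    W    L    L    W    W
Cells with no legal move (terminal, hence L): (0,0), (0,1).
The remaining L cells, each justified by listing all of its moves:
(0,5): only reaches (0,3)(W), (0,2)(W), all W → L
(1,2): only reaches (0,2)(W), (1,0)(W), all W → L
(1,3): only reaches (0,3)(W), (1,1)(W), (1,0)(W), all W → L
(2,0): only reaches (1,0)(W), which is W → L
(2,1): only reaches (1,1)(W), which is W → L
(2,5): only reaches (1,5)(W), (2,3)(W), (2,2)(W), all W → L
(3,2): only reaches (2,2)(W), (3,0)(W), all W → L
(3,3): only reaches (2,3)(W), (3,1)(W), (3,0)(W), all W → L
Every other cell has at least one move into one of the L cells above, so it is W.
(2,2): the move to (1,2) reaches an L cell, so W
(1,5): the move to (0,5) reaches an L cell, so W
(3,2): one of the L cells justified above, so L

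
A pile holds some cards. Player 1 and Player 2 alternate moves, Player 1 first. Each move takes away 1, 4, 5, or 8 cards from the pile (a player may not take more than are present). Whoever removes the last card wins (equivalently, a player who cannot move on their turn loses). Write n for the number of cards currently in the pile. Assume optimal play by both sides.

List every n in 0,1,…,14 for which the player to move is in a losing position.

Build the W/L table. Terminal = L. A non-terminal position is W if it has a move to some L; otherwise it is L.
n=0: no move → L
n=1: W (go to 0, an L position)
n=2: L (sole option 1(W) is W)
n=3: W (go to 2, an L position)
n=4: W (go to 0, an L position)
n=5: W (go to 0, an L position)
n=6: W (go to 2, an L position)
n=7: W (go to 2, an L position)
n=8: W (go to 0, an L position)
n=9: L (options 8(W), 5(W), 4(W), 1(W) are all W)
n=10: W (go to 9, an L position)
n=11: L (options 10(W), 7(W), 6(W), 3(W) are all W)
n=12: W (go to 11, an L position)
n=13: W (go to 9, an L position)
n=14: W (go to 9, an L position)
Reading off the rows marked L gives the requested list; there are 4 such values of n.

0, 2, 9, 11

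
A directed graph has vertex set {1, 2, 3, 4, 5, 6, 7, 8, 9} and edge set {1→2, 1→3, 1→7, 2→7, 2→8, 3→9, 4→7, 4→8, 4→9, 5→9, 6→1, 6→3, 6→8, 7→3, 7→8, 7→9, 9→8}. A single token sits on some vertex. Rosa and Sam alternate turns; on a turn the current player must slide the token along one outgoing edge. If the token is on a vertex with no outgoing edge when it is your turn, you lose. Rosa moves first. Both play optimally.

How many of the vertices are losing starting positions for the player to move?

3

Work bottom-up. With no move the player to move loses. Otherwise the position is W if at least one move leads to an L position for the opponent, and L if every move leads to a W.
Every edge goes from a vertex to one that appears earlier in the order 8, 9, 3, 7, 4, 2, 1, 6, 5, so processing vertices in that order labels each vertex after all of its successors.
8: no outgoing edge → L
9: can move to 8, which is L ⇒ W
3: the only move is to 9(W), a W ⇒ L
7: can move to 3, which is L ⇒ W
4: can move to 8, which is L ⇒ W
2: can move to 8, which is L ⇒ W
1: can move to 3, which is L ⇒ W
6: can move to 3, which is L ⇒ W
5: the only move is to 9(W), a W ⇒ L
The L vertices are 3, 5, 8; that is 3 in all.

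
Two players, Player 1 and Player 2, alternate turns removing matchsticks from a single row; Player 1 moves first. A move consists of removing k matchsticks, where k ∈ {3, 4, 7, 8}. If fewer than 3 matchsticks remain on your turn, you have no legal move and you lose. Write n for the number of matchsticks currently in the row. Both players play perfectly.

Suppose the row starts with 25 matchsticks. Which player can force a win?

Player 1 wins.

Compute win/loss labels from the base case upward. A position with no move is L. Any other position is W if it can reach an L in one move, else L.
n=0: no move → L
n=1: no move → L
n=2: no move → L
n=3: →0(L), so W
n=4: →1(L), so W
n=5: →2(L), so W
n=6: →2(L), so W
n=7: →0(L), so W
n=8: →1(L), so W
n=9: →2(L), so W
n=10: →2(L), so W
n=11: →8(W), 7(W), 4(W), 3(W) — all W, so L
n=12: →9(W), 8(W), 5(W), 4(W) — all W, so L
n=13: →10(W), 9(W), 6(W), 5(W) — all W, so L
n=14: →11(L), so W
n=15: →12(L), so W
n=16: →13(L), so W
n=17: →13(L), so W
n=18: →11(L), so W
n=19: →12(L), so W
n=20: →13(L), so W
n=21: →13(L), so W
n=22: →19(W), 18(W), 15(W), 14(W) — all W, so L
n=23: →20(W), 19(W), 16(W), 15(W) — all W, so L
n=24: →21(W), 20(W), 17(W), 16(W) — all W, so L
n=25: →22(L), so W
The starting position 25 is W: Player 1 should remove 3, leaving 22, handing over an L position.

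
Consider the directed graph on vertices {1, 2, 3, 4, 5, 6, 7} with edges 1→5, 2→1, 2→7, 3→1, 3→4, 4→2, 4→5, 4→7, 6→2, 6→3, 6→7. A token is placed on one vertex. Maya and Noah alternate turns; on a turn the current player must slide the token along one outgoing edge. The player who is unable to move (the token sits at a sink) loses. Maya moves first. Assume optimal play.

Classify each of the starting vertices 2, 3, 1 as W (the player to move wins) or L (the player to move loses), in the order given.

2: W, 3: L, 1: W

Positions with no move are L. A position that does have a move is losing for the player to move precisely when every available move leads to a winning position for the opponent. Fill in the labels:
Every edge goes from a vertex to one that appears earlier in the order 7, 5, 1, 2, 4, 3, 6, so processing vertices in that order labels each vertex after all of its successors.
7: no outgoing edge → L
5: no outgoing edge → L
1: can move to 5, which is L ⇒ W
2: can move to 7, which is L ⇒ W
4: can move to 5, which is L ⇒ W
3: moves to 4(W), 1(W); every one is W ⇒ L
6: can move to 3, which is L ⇒ W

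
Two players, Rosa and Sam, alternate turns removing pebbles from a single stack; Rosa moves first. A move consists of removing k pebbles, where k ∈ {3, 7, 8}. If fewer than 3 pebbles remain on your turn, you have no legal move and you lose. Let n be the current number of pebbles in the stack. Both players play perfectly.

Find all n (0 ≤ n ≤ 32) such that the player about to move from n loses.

0, 1, 2, 6, 11, 12, 16, 17, 21, 22, 26, 27, 31, 32

Classify positions by backward induction: terminal positions (no move available) are L. From any other position, the mover wins iff some move reaches an L.
n=0: no move → L
n=1: no move → L
n=2: no move → L
n=3: →0(L), so W
n=4: →1(L), so W
n=5: →2(L), so W
n=6: →3(W) only, which is W, so L
n=7: →0(L), so W
n=8: →1(L), so W
n=9: →6(L), so W
n=10: →2(L), so W
n=11: →8(W), 4(W), 3(W) — all W, so L
n=12: →9(W), 5(W), 4(W) — all W, so L
n=13: →6(L), so W
n=14: →11(L), so W
n=15: →12(L), so W
n=16: →13(W), 9(W), 8(W) — all W, so L
n=17: →14(W), 10(W), 9(W) — all W, so L
n=18: →11(L), so W
n=19: →16(L), so W
n=20: →17(L), so W
n=21: →18(W), 14(W), 13(W) — all W, so L
n=22: →19(W), 15(W), 14(W) — all W, so L
n=23: →16(L), so W
n=24: →21(L), so W
n=25: →22(L), so W
n=26: →23(W), 19(W), 18(W) — all W, so L
n=27: →24(W), 20(W), 19(W) — all W, so L
n=28: →21(L), so W
n=29: →26(L), so W
n=30: →27(L), so W
n=31: →28(W), 24(W), 23(W) — all W, so L
n=32: →29(W), 25(W), 24(W) — all W, so L
The losing starting values of n are exactly the entries labelled L in this table (14 of them).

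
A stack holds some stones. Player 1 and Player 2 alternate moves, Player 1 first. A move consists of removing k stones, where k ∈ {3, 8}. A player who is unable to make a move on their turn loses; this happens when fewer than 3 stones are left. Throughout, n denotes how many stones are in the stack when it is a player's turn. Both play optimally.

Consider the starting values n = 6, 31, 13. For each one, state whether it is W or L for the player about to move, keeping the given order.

Positions with no move are L. A position that does have a move is losing for the player to move precisely when every available move leads to a winning position for the opponent. Fill in the labels:
n=0: no move → L
n=1: no move → L
n=2: no move → L
n=3: can move to 0, which is L ⇒ W
n=4: can move to 1, which is L ⇒ W
n=5: can move to 2, which is L ⇒ W
n=6: the only move is to 3(W), a W ⇒ L
n=7: the only move is to 4(W), a W ⇒ L
n=8: can move to 0, which is L ⇒ W
n=9: can move to 6, which is L ⇒ W
n=10: can move to 7, which is L ⇒ W
n=11: moves to 8(W), 3(W); every one is W ⇒ L
n=12: moves to 9(W), 4(W); every one is W ⇒ L
n=13: moves to 10(W), 5(W); every one is W ⇒ L
n=14: can move to 11, which is L ⇒ W
n=15: can move to 12, which is L ⇒ W
n=16: can move to 13, which is L ⇒ W
n=17: moves to 14(W), 9(W); every one is W ⇒ L
n=18: moves to 15(W), 10(W); every one is W ⇒ L
n=19: can move to 11, which is L ⇒ W
n=20: can move to 17, which is L ⇒ W
n=21: can move to 18, which is L ⇒ W
n=22: moves to 19(W), 14(W); every one is W ⇒ L
n=23: moves to 20(W), 15(W); every one is W ⇒ L
n=24: moves to 21(W), 16(W); every one is W ⇒ L
n=25: can move to 22, which is L ⇒ W
n=26: can move to 23, which is L ⇒ W
n=27: can move to 24, which is L ⇒ W
n=28: moves to 25(W), 20(W); every one is W ⇒ L
n=29: moves to 26(W), 21(W); every one is W ⇒ L
n=30: can move to 22, which is L ⇒ W
n=31: can move to 28, which is L ⇒ W

6: L, 31: W, 13: L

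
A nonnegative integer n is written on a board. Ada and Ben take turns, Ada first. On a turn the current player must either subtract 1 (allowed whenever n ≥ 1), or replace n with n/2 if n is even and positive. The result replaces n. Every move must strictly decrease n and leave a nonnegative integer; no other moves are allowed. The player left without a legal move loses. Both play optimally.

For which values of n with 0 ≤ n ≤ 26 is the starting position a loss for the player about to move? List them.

0, 2, 5, 7, 9, 11, 13, 15, 17, 19, 21, 23, 25

Label each position W (a win for the player to move) or L (a loss). A position with no legal move is L; any other position is W exactly when some move reaches an L, and L when every move reaches a W.
n=0: no move → L
n=1: W (go to 0, an L position)
n=2: L (sole option 1(W) is W)
n=3: W (go to 2, an L position)
n=4: W (go to 2, an L position)
n=5: L (sole option 4(W) is W)
n=6: W (go to 5, an L position)
n=7: L (sole option 6(W) is W)
n=8: W (go to 7, an L position)
n=9: L (sole option 8(W) is W)
n=10: W (go to 5, an L position)
n=11: L (sole option 10(W) is W)
n=12: W (go to 11, an L position)
n=13: L (sole option 12(W) is W)
n=14: W (go to 7, an L position)
n=15: L (sole option 14(W) is W)
n=16: W (go to 15, an L position)
n=17: L (sole option 16(W) is W)
n=18: W (go to 9, an L position)
n=19: L (sole option 18(W) is W)
n=20: W (go to 19, an L position)
n=21: L (sole option 20(W) is W)
n=22: W (go to 11, an L position)
n=23: L (sole option 22(W) is W)
n=24: W (go to 23, an L position)
n=25: L (sole option 24(W) is W)
n=26: W (go to 13, an L position)
Reading off the rows marked L gives the requested list; there are 13 such values of n.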